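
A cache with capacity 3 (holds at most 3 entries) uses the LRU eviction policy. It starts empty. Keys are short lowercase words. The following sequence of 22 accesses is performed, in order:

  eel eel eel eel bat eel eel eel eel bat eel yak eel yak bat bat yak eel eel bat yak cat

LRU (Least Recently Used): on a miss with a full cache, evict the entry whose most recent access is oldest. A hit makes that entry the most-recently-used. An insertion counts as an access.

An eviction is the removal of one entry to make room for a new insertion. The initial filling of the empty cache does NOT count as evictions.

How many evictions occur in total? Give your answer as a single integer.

LRU simulation (capacity=3):
  1. access eel: MISS. Cache (LRU->MRU): [eel]
  2. access eel: HIT. Cache (LRU->MRU): [eel]
  3. access eel: HIT. Cache (LRU->MRU): [eel]
  4. access eel: HIT. Cache (LRU->MRU): [eel]
  5. access bat: MISS. Cache (LRU->MRU): [eel bat]
  6. access eel: HIT. Cache (LRU->MRU): [bat eel]
  7. access eel: HIT. Cache (LRU->MRU): [bat eel]
  8. access eel: HIT. Cache (LRU->MRU): [bat eel]
  9. access eel: HIT. Cache (LRU->MRU): [bat eel]
  10. access bat: HIT. Cache (LRU->MRU): [eel bat]
  11. access eel: HIT. Cache (LRU->MRU): [bat eel]
  12. access yak: MISS. Cache (LRU->MRU): [bat eel yak]
  13. access eel: HIT. Cache (LRU->MRU): [bat yak eel]
  14. access yak: HIT. Cache (LRU->MRU): [bat eel yak]
  15. access bat: HIT. Cache (LRU->MRU): [eel yak bat]
  16. access bat: HIT. Cache (LRU->MRU): [eel yak bat]
  17. access yak: HIT. Cache (LRU->MRU): [eel bat yak]
  18. access eel: HIT. Cache (LRU->MRU): [bat yak eel]
  19. access eel: HIT. Cache (LRU->MRU): [bat yak eel]
  20. access bat: HIT. Cache (LRU->MRU): [yak eel bat]
  21. access yak: HIT. Cache (LRU->MRU): [eel bat yak]
  22. access cat: MISS, evict eel. Cache (LRU->MRU): [bat yak cat]
Total: 18 hits, 4 misses, 1 evictions

Answer: 1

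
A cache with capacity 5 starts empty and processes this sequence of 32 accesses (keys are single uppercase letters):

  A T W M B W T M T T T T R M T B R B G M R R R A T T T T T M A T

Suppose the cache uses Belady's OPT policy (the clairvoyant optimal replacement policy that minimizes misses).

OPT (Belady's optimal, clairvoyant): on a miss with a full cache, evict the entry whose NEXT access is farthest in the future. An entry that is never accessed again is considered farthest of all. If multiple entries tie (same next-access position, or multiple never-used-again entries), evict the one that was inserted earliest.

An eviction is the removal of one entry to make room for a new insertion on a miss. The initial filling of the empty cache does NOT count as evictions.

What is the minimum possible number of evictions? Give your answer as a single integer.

Answer: 2

Derivation:
OPT (Belady) simulation (capacity=5):
  1. access A: MISS. Cache: [A]
  2. access T: MISS. Cache: [A T]
  3. access W: MISS. Cache: [A T W]
  4. access M: MISS. Cache: [A T W M]
  5. access B: MISS. Cache: [A T W M B]
  6. access W: HIT. Next use of W: never. Cache: [A T W M B]
  7. access T: HIT. Next use of T: step 9. Cache: [A T W M B]
  8. access M: HIT. Next use of M: step 14. Cache: [A T W M B]
  9. access T: HIT. Next use of T: step 10. Cache: [A T W M B]
  10. access T: HIT. Next use of T: step 11. Cache: [A T W M B]
  11. access T: HIT. Next use of T: step 12. Cache: [A T W M B]
  12. access T: HIT. Next use of T: step 15. Cache: [A T W M B]
  13. access R: MISS, evict W (next use: never). Cache: [A T M B R]
  14. access M: HIT. Next use of M: step 20. Cache: [A T M B R]
  15. access T: HIT. Next use of T: step 25. Cache: [A T M B R]
  16. access B: HIT. Next use of B: step 18. Cache: [A T M B R]
  17. access R: HIT. Next use of R: step 21. Cache: [A T M B R]
  18. access B: HIT. Next use of B: never. Cache: [A T M B R]
  19. access G: MISS, evict B (next use: never). Cache: [A T M R G]
  20. access M: HIT. Next use of M: step 30. Cache: [A T M R G]
  21. access R: HIT. Next use of R: step 22. Cache: [A T M R G]
  22. access R: HIT. Next use of R: step 23. Cache: [A T M R G]
  23. access R: HIT. Next use of R: never. Cache: [A T M R G]
  24. access A: HIT. Next use of A: step 31. Cache: [A T M R G]
  25. access T: HIT. Next use of T: step 26. Cache: [A T M R G]
  26. access T: HIT. Next use of T: step 27. Cache: [A T M R G]
  27. access T: HIT. Next use of T: step 28. Cache: [A T M R G]
  28. access T: HIT. Next use of T: step 29. Cache: [A T M R G]
  29. access T: HIT. Next use of T: step 32. Cache: [A T M R G]
  30. access M: HIT. Next use of M: never. Cache: [A T M R G]
  31. access A: HIT. Next use of A: never. Cache: [A T M R G]
  32. access T: HIT. Next use of T: never. Cache: [A T M R G]
Total: 25 hits, 7 misses, 2 evictions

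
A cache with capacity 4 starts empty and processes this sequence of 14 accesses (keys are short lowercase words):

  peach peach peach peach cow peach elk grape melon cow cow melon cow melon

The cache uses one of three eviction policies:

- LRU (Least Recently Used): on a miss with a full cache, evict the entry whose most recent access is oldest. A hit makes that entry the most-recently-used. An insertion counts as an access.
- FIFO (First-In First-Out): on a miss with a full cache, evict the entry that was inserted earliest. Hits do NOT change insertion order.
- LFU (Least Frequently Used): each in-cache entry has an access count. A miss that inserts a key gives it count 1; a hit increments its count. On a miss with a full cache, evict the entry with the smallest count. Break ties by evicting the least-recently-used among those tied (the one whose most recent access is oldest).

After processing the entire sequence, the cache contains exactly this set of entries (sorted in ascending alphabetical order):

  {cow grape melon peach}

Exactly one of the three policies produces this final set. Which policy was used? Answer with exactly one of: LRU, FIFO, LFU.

Answer: LFU

Derivation:
Simulating under each policy and comparing final sets:
  LRU: final set = {cow elk grape melon} -> differs
  FIFO: final set = {cow elk grape melon} -> differs
  LFU: final set = {cow grape melon peach} -> MATCHES target
Only LFU produces the target set.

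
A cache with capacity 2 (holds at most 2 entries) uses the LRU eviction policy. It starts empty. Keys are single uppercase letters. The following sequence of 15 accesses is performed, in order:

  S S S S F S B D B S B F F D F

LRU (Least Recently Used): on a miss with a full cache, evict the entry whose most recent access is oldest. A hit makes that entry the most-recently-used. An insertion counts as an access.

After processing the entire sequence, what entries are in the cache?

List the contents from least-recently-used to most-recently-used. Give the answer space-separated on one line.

Answer: D F

Derivation:
LRU simulation (capacity=2):
  1. access S: MISS. Cache (LRU->MRU): [S]
  2. access S: HIT. Cache (LRU->MRU): [S]
  3. access S: HIT. Cache (LRU->MRU): [S]
  4. access S: HIT. Cache (LRU->MRU): [S]
  5. access F: MISS. Cache (LRU->MRU): [S F]
  6. access S: HIT. Cache (LRU->MRU): [F S]
  7. access B: MISS, evict F. Cache (LRU->MRU): [S B]
  8. access D: MISS, evict S. Cache (LRU->MRU): [B D]
  9. access B: HIT. Cache (LRU->MRU): [D B]
  10. access S: MISS, evict D. Cache (LRU->MRU): [B S]
  11. access B: HIT. Cache (LRU->MRU): [S B]
  12. access F: MISS, evict S. Cache (LRU->MRU): [B F]
  13. access F: HIT. Cache (LRU->MRU): [B F]
  14. access D: MISS, evict B. Cache (LRU->MRU): [F D]
  15. access F: HIT. Cache (LRU->MRU): [D F]
Total: 8 hits, 7 misses, 5 evictions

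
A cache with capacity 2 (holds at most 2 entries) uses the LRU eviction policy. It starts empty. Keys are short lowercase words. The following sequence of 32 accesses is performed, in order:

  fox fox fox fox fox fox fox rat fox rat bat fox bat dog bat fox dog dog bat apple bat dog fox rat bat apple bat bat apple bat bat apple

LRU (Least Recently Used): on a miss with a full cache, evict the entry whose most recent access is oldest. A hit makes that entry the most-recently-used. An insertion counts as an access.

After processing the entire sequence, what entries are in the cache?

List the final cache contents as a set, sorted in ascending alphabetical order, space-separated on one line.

LRU simulation (capacity=2):
  1. access fox: MISS. Cache (LRU->MRU): [fox]
  2. access fox: HIT. Cache (LRU->MRU): [fox]
  3. access fox: HIT. Cache (LRU->MRU): [fox]
  4. access fox: HIT. Cache (LRU->MRU): [fox]
  5. access fox: HIT. Cache (LRU->MRU): [fox]
  6. access fox: HIT. Cache (LRU->MRU): [fox]
  7. access fox: HIT. Cache (LRU->MRU): [fox]
  8. access rat: MISS. Cache (LRU->MRU): [fox rat]
  9. access fox: HIT. Cache (LRU->MRU): [rat fox]
  10. access rat: HIT. Cache (LRU->MRU): [fox rat]
  11. access bat: MISS, evict fox. Cache (LRU->MRU): [rat bat]
  12. access fox: MISS, evict rat. Cache (LRU->MRU): [bat fox]
  13. access bat: HIT. Cache (LRU->MRU): [fox bat]
  14. access dog: MISS, evict fox. Cache (LRU->MRU): [bat dog]
  15. access bat: HIT. Cache (LRU->MRU): [dog bat]
  16. access fox: MISS, evict dog. Cache (LRU->MRU): [bat fox]
  17. access dog: MISS, evict bat. Cache (LRU->MRU): [fox dog]
  18. access dog: HIT. Cache (LRU->MRU): [fox dog]
  19. access bat: MISS, evict fox. Cache (LRU->MRU): [dog bat]
  20. access apple: MISS, evict dog. Cache (LRU->MRU): [bat apple]
  21. access bat: HIT. Cache (LRU->MRU): [apple bat]
  22. access dog: MISS, evict apple. Cache (LRU->MRU): [bat dog]
  23. access fox: MISS, evict bat. Cache (LRU->MRU): [dog fox]
  24. access rat: MISS, evict dog. Cache (LRU->MRU): [fox rat]
  25. access bat: MISS, evict fox. Cache (LRU->MRU): [rat bat]
  26. access apple: MISS, evict rat. Cache (LRU->MRU): [bat apple]
  27. access bat: HIT. Cache (LRU->MRU): [apple bat]
  28. access bat: HIT. Cache (LRU->MRU): [apple bat]
  29. access apple: HIT. Cache (LRU->MRU): [bat apple]
  30. access bat: HIT. Cache (LRU->MRU): [apple bat]
  31. access bat: HIT. Cache (LRU->MRU): [apple bat]
  32. access apple: HIT. Cache (LRU->MRU): [bat apple]
Total: 18 hits, 14 misses, 12 evictions

Answer: apple bat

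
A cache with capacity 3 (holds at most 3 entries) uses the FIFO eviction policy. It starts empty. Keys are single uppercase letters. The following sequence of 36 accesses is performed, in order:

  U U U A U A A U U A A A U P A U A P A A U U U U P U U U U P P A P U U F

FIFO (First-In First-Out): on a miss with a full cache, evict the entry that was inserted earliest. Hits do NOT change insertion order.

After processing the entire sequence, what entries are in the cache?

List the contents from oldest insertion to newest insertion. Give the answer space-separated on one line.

Answer: A P F

Derivation:
FIFO simulation (capacity=3):
  1. access U: MISS. Cache (old->new): [U]
  2. access U: HIT. Cache (old->new): [U]
  3. access U: HIT. Cache (old->new): [U]
  4. access A: MISS. Cache (old->new): [U A]
  5. access U: HIT. Cache (old->new): [U A]
  6. access A: HIT. Cache (old->new): [U A]
  7. access A: HIT. Cache (old->new): [U A]
  8. access U: HIT. Cache (old->new): [U A]
  9. access U: HIT. Cache (old->new): [U A]
  10. access A: HIT. Cache (old->new): [U A]
  11. access A: HIT. Cache (old->new): [U A]
  12. access A: HIT. Cache (old->new): [U A]
  13. access U: HIT. Cache (old->new): [U A]
  14. access P: MISS. Cache (old->new): [U A P]
  15. access A: HIT. Cache (old->new): [U A P]
  16. access U: HIT. Cache (old->new): [U A P]
  17. access A: HIT. Cache (old->new): [U A P]
  18. access P: HIT. Cache (old->new): [U A P]
  19. access A: HIT. Cache (old->new): [U A P]
  20. access A: HIT. Cache (old->new): [U A P]
  21. access U: HIT. Cache (old->new): [U A P]
  22. access U: HIT. Cache (old->new): [U A P]
  23. access U: HIT. Cache (old->new): [U A P]
  24. access U: HIT. Cache (old->new): [U A P]
  25. access P: HIT. Cache (old->new): [U A P]
  26. access U: HIT. Cache (old->new): [U A P]
  27. access U: HIT. Cache (old->new): [U A P]
  28. access U: HIT. Cache (old->new): [U A P]
  29. access U: HIT. Cache (old->new): [U A P]
  30. access P: HIT. Cache (old->new): [U A P]
  31. access P: HIT. Cache (old->new): [U A P]
  32. access A: HIT. Cache (old->new): [U A P]
  33. access P: HIT. Cache (old->new): [U A P]
  34. access U: HIT. Cache (old->new): [U A P]
  35. access U: HIT. Cache (old->new): [U A P]
  36. access F: MISS, evict U. Cache (old->new): [A P F]
Total: 32 hits, 4 misses, 1 evictions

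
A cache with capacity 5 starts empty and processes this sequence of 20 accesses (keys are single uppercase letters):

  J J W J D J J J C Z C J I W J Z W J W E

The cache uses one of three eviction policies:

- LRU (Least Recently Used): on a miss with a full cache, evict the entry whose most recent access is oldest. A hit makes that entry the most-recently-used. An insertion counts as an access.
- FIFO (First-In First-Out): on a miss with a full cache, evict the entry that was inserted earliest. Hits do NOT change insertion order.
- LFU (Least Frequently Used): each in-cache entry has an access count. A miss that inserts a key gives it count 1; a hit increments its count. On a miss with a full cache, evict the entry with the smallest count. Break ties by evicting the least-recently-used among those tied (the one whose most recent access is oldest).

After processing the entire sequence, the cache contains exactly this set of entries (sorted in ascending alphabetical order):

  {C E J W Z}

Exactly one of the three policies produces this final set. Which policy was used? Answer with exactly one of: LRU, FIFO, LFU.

Answer: LFU

Derivation:
Simulating under each policy and comparing final sets:
  LRU: final set = {E I J W Z} -> differs
  FIFO: final set = {E I J W Z} -> differs
  LFU: final set = {C E J W Z} -> MATCHES target
Only LFU produces the target set.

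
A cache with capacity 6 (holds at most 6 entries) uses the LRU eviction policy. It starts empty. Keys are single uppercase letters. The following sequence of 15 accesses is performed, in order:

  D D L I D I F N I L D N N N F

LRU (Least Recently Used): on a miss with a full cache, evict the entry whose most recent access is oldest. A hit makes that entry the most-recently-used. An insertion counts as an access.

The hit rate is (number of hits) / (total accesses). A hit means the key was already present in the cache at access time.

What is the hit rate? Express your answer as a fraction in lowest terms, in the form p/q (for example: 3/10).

Answer: 2/3

Derivation:
LRU simulation (capacity=6):
  1. access D: MISS. Cache (LRU->MRU): [D]
  2. access D: HIT. Cache (LRU->MRU): [D]
  3. access L: MISS. Cache (LRU->MRU): [D L]
  4. access I: MISS. Cache (LRU->MRU): [D L I]
  5. access D: HIT. Cache (LRU->MRU): [L I D]
  6. access I: HIT. Cache (LRU->MRU): [L D I]
  7. access F: MISS. Cache (LRU->MRU): [L D I F]
  8. access N: MISS. Cache (LRU->MRU): [L D I F N]
  9. access I: HIT. Cache (LRU->MRU): [L D F N I]
  10. access L: HIT. Cache (LRU->MRU): [D F N I L]
  11. access D: HIT. Cache (LRU->MRU): [F N I L D]
  12. access N: HIT. Cache (LRU->MRU): [F I L D N]
  13. access N: HIT. Cache (LRU->MRU): [F I L D N]
  14. access N: HIT. Cache (LRU->MRU): [F I L D N]
  15. access F: HIT. Cache (LRU->MRU): [I L D N F]
Total: 10 hits, 5 misses, 0 evictions

Hit rate = 10/15 = 2/3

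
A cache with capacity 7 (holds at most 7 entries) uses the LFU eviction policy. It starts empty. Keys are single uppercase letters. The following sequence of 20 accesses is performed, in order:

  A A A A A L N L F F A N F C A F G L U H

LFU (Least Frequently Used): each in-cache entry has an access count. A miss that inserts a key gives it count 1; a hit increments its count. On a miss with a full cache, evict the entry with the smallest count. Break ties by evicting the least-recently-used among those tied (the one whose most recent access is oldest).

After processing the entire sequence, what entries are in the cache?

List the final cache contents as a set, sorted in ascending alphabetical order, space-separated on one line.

LFU simulation (capacity=7):
  1. access A: MISS. Cache: [A(c=1)]
  2. access A: HIT, count now 2. Cache: [A(c=2)]
  3. access A: HIT, count now 3. Cache: [A(c=3)]
  4. access A: HIT, count now 4. Cache: [A(c=4)]
  5. access A: HIT, count now 5. Cache: [A(c=5)]
  6. access L: MISS. Cache: [L(c=1) A(c=5)]
  7. access N: MISS. Cache: [L(c=1) N(c=1) A(c=5)]
  8. access L: HIT, count now 2. Cache: [N(c=1) L(c=2) A(c=5)]
  9. access F: MISS. Cache: [N(c=1) F(c=1) L(c=2) A(c=5)]
  10. access F: HIT, count now 2. Cache: [N(c=1) L(c=2) F(c=2) A(c=5)]
  11. access A: HIT, count now 6. Cache: [N(c=1) L(c=2) F(c=2) A(c=6)]
  12. access N: HIT, count now 2. Cache: [L(c=2) F(c=2) N(c=2) A(c=6)]
  13. access F: HIT, count now 3. Cache: [L(c=2) N(c=2) F(c=3) A(c=6)]
  14. access C: MISS. Cache: [C(c=1) L(c=2) N(c=2) F(c=3) A(c=6)]
  15. access A: HIT, count now 7. Cache: [C(c=1) L(c=2) N(c=2) F(c=3) A(c=7)]
  16. access F: HIT, count now 4. Cache: [C(c=1) L(c=2) N(c=2) F(c=4) A(c=7)]
  17. access G: MISS. Cache: [C(c=1) G(c=1) L(c=2) N(c=2) F(c=4) A(c=7)]
  18. access L: HIT, count now 3. Cache: [C(c=1) G(c=1) N(c=2) L(c=3) F(c=4) A(c=7)]
  19. access U: MISS. Cache: [C(c=1) G(c=1) U(c=1) N(c=2) L(c=3) F(c=4) A(c=7)]
  20. access H: MISS, evict C(c=1). Cache: [G(c=1) U(c=1) H(c=1) N(c=2) L(c=3) F(c=4) A(c=7)]
Total: 12 hits, 8 misses, 1 evictions

Answer: A F G H L N U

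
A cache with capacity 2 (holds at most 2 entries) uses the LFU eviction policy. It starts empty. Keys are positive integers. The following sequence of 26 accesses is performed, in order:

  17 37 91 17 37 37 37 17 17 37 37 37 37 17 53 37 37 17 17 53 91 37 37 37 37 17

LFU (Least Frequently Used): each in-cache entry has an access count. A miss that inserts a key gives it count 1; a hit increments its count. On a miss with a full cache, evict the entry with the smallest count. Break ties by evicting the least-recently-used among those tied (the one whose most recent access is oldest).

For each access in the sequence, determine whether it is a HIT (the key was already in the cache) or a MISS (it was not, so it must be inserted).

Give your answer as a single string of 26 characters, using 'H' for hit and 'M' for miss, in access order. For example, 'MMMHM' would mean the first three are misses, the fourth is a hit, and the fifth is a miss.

Answer: MMMMMHHHHHHHHHMHHMHMMHHHHM

Derivation:
LFU simulation (capacity=2):
  1. access 17: MISS. Cache: [17(c=1)]
  2. access 37: MISS. Cache: [17(c=1) 37(c=1)]
  3. access 91: MISS, evict 17(c=1). Cache: [37(c=1) 91(c=1)]
  4. access 17: MISS, evict 37(c=1). Cache: [91(c=1) 17(c=1)]
  5. access 37: MISS, evict 91(c=1). Cache: [17(c=1) 37(c=1)]
  6. access 37: HIT, count now 2. Cache: [17(c=1) 37(c=2)]
  7. access 37: HIT, count now 3. Cache: [17(c=1) 37(c=3)]
  8. access 17: HIT, count now 2. Cache: [17(c=2) 37(c=3)]
  9. access 17: HIT, count now 3. Cache: [37(c=3) 17(c=3)]
  10. access 37: HIT, count now 4. Cache: [17(c=3) 37(c=4)]
  11. access 37: HIT, count now 5. Cache: [17(c=3) 37(c=5)]
  12. access 37: HIT, count now 6. Cache: [17(c=3) 37(c=6)]
  13. access 37: HIT, count now 7. Cache: [17(c=3) 37(c=7)]
  14. access 17: HIT, count now 4. Cache: [17(c=4) 37(c=7)]
  15. access 53: MISS, evict 17(c=4). Cache: [53(c=1) 37(c=7)]
  16. access 37: HIT, count now 8. Cache: [53(c=1) 37(c=8)]
  17. access 37: HIT, count now 9. Cache: [53(c=1) 37(c=9)]
  18. access 17: MISS, evict 53(c=1). Cache: [17(c=1) 37(c=9)]
  19. access 17: HIT, count now 2. Cache: [17(c=2) 37(c=9)]
  20. access 53: MISS, evict 17(c=2). Cache: [53(c=1) 37(c=9)]
  21. access 91: MISS, evict 53(c=1). Cache: [91(c=1) 37(c=9)]
  22. access 37: HIT, count now 10. Cache: [91(c=1) 37(c=10)]
  23. access 37: HIT, count now 11. Cache: [91(c=1) 37(c=11)]
  24. access 37: HIT, count now 12. Cache: [91(c=1) 37(c=12)]
  25. access 37: HIT, count now 13. Cache: [91(c=1) 37(c=13)]
  26. access 17: MISS, evict 91(c=1). Cache: [17(c=1) 37(c=13)]
Total: 16 hits, 10 misses, 8 evictions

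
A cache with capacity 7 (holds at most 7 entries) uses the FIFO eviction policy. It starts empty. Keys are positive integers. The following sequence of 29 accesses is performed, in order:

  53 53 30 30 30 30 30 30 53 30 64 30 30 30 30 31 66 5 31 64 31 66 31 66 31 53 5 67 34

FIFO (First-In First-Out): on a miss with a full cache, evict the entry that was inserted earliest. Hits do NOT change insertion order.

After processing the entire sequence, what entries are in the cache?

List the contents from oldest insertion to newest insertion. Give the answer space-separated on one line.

Answer: 30 64 31 66 5 67 34

Derivation:
FIFO simulation (capacity=7):
  1. access 53: MISS. Cache (old->new): [53]
  2. access 53: HIT. Cache (old->new): [53]
  3. access 30: MISS. Cache (old->new): [53 30]
  4. access 30: HIT. Cache (old->new): [53 30]
  5. access 30: HIT. Cache (old->new): [53 30]
  6. access 30: HIT. Cache (old->new): [53 30]
  7. access 30: HIT. Cache (old->new): [53 30]
  8. access 30: HIT. Cache (old->new): [53 30]
  9. access 53: HIT. Cache (old->new): [53 30]
  10. access 30: HIT. Cache (old->new): [53 30]
  11. access 64: MISS. Cache (old->new): [53 30 64]
  12. access 30: HIT. Cache (old->new): [53 30 64]
  13. access 30: HIT. Cache (old->new): [53 30 64]
  14. access 30: HIT. Cache (old->new): [53 30 64]
  15. access 30: HIT. Cache (old->new): [53 30 64]
  16. access 31: MISS. Cache (old->new): [53 30 64 31]
  17. access 66: MISS. Cache (old->new): [53 30 64 31 66]
  18. access 5: MISS. Cache (old->new): [53 30 64 31 66 5]
  19. access 31: HIT. Cache (old->new): [53 30 64 31 66 5]
  20. access 64: HIT. Cache (old->new): [53 30 64 31 66 5]
  21. access 31: HIT. Cache (old->new): [53 30 64 31 66 5]
  22. access 66: HIT. Cache (old->new): [53 30 64 31 66 5]
  23. access 31: HIT. Cache (old->new): [53 30 64 31 66 5]
  24. access 66: HIT. Cache (old->new): [53 30 64 31 66 5]
  25. access 31: HIT. Cache (old->new): [53 30 64 31 66 5]
  26. access 53: HIT. Cache (old->new): [53 30 64 31 66 5]
  27. access 5: HIT. Cache (old->new): [53 30 64 31 66 5]
  28. access 67: MISS. Cache (old->new): [53 30 64 31 66 5 67]
  29. access 34: MISS, evict 53. Cache (old->new): [30 64 31 66 5 67 34]
Total: 21 hits, 8 misses, 1 evictions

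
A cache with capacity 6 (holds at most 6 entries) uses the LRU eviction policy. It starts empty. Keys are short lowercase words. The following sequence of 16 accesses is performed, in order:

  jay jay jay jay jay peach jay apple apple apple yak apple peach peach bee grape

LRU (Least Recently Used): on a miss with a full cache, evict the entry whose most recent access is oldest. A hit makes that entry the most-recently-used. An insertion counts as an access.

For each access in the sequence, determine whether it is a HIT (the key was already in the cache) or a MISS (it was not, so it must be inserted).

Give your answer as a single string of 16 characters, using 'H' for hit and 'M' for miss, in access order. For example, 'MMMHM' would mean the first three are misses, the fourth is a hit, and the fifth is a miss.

LRU simulation (capacity=6):
  1. access jay: MISS. Cache (LRU->MRU): [jay]
  2. access jay: HIT. Cache (LRU->MRU): [jay]
  3. access jay: HIT. Cache (LRU->MRU): [jay]
  4. access jay: HIT. Cache (LRU->MRU): [jay]
  5. access jay: HIT. Cache (LRU->MRU): [jay]
  6. access peach: MISS. Cache (LRU->MRU): [jay peach]
  7. access jay: HIT. Cache (LRU->MRU): [peach jay]
  8. access apple: MISS. Cache (LRU->MRU): [peach jay apple]
  9. access apple: HIT. Cache (LRU->MRU): [peach jay apple]
  10. access apple: HIT. Cache (LRU->MRU): [peach jay apple]
  11. access yak: MISS. Cache (LRU->MRU): [peach jay apple yak]
  12. access apple: HIT. Cache (LRU->MRU): [peach jay yak apple]
  13. access peach: HIT. Cache (LRU->MRU): [jay yak apple peach]
  14. access peach: HIT. Cache (LRU->MRU): [jay yak apple peach]
  15. access bee: MISS. Cache (LRU->MRU): [jay yak apple peach bee]
  16. access grape: MISS. Cache (LRU->MRU): [jay yak apple peach bee grape]
Total: 10 hits, 6 misses, 0 evictions

Answer: MHHHHMHMHHMHHHMM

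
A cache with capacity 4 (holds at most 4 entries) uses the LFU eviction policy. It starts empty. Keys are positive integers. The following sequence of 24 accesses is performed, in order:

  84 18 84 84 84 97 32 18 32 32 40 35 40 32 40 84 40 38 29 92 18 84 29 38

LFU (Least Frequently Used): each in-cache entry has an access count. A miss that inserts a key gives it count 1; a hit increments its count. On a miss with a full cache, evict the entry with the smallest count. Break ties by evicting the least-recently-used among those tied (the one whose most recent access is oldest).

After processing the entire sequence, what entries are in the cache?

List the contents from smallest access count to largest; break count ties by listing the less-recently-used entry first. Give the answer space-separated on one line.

Answer: 38 40 32 84

Derivation:
LFU simulation (capacity=4):
  1. access 84: MISS. Cache: [84(c=1)]
  2. access 18: MISS. Cache: [84(c=1) 18(c=1)]
  3. access 84: HIT, count now 2. Cache: [18(c=1) 84(c=2)]
  4. access 84: HIT, count now 3. Cache: [18(c=1) 84(c=3)]
  5. access 84: HIT, count now 4. Cache: [18(c=1) 84(c=4)]
  6. access 97: MISS. Cache: [18(c=1) 97(c=1) 84(c=4)]
  7. access 32: MISS. Cache: [18(c=1) 97(c=1) 32(c=1) 84(c=4)]
  8. access 18: HIT, count now 2. Cache: [97(c=1) 32(c=1) 18(c=2) 84(c=4)]
  9. access 32: HIT, count now 2. Cache: [97(c=1) 18(c=2) 32(c=2) 84(c=4)]
  10. access 32: HIT, count now 3. Cache: [97(c=1) 18(c=2) 32(c=3) 84(c=4)]
  11. access 40: MISS, evict 97(c=1). Cache: [40(c=1) 18(c=2) 32(c=3) 84(c=4)]
  12. access 35: MISS, evict 40(c=1). Cache: [35(c=1) 18(c=2) 32(c=3) 84(c=4)]
  13. access 40: MISS, evict 35(c=1). Cache: [40(c=1) 18(c=2) 32(c=3) 84(c=4)]
  14. access 32: HIT, count now 4. Cache: [40(c=1) 18(c=2) 84(c=4) 32(c=4)]
  15. access 40: HIT, count now 2. Cache: [18(c=2) 40(c=2) 84(c=4) 32(c=4)]
  16. access 84: HIT, count now 5. Cache: [18(c=2) 40(c=2) 32(c=4) 84(c=5)]
  17. access 40: HIT, count now 3. Cache: [18(c=2) 40(c=3) 32(c=4) 84(c=5)]
  18. access 38: MISS, evict 18(c=2). Cache: [38(c=1) 40(c=3) 32(c=4) 84(c=5)]
  19. access 29: MISS, evict 38(c=1). Cache: [29(c=1) 40(c=3) 32(c=4) 84(c=5)]
  20. access 92: MISS, evict 29(c=1). Cache: [92(c=1) 40(c=3) 32(c=4) 84(c=5)]
  21. access 18: MISS, evict 92(c=1). Cache: [18(c=1) 40(c=3) 32(c=4) 84(c=5)]
  22. access 84: HIT, count now 6. Cache: [18(c=1) 40(c=3) 32(c=4) 84(c=6)]
  23. access 29: MISS, evict 18(c=1). Cache: [29(c=1) 40(c=3) 32(c=4) 84(c=6)]
  24. access 38: MISS, evict 29(c=1). Cache: [38(c=1) 40(c=3) 32(c=4) 84(c=6)]
Total: 11 hits, 13 misses, 9 evictions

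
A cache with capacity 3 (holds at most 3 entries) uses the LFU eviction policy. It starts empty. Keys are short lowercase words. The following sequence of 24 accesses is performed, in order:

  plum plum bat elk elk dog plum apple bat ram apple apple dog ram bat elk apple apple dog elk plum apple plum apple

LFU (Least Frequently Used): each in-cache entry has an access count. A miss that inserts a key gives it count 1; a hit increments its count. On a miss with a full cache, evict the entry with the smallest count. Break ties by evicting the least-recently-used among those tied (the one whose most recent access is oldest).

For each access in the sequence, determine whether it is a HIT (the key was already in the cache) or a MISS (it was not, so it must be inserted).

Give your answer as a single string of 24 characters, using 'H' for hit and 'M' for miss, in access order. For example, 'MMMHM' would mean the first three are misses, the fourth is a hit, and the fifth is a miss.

LFU simulation (capacity=3):
  1. access plum: MISS. Cache: [plum(c=1)]
  2. access plum: HIT, count now 2. Cache: [plum(c=2)]
  3. access bat: MISS. Cache: [bat(c=1) plum(c=2)]
  4. access elk: MISS. Cache: [bat(c=1) elk(c=1) plum(c=2)]
  5. access elk: HIT, count now 2. Cache: [bat(c=1) plum(c=2) elk(c=2)]
  6. access dog: MISS, evict bat(c=1). Cache: [dog(c=1) plum(c=2) elk(c=2)]
  7. access plum: HIT, count now 3. Cache: [dog(c=1) elk(c=2) plum(c=3)]
  8. access apple: MISS, evict dog(c=1). Cache: [apple(c=1) elk(c=2) plum(c=3)]
  9. access bat: MISS, evict apple(c=1). Cache: [bat(c=1) elk(c=2) plum(c=3)]
  10. access ram: MISS, evict bat(c=1). Cache: [ram(c=1) elk(c=2) plum(c=3)]
  11. access apple: MISS, evict ram(c=1). Cache: [apple(c=1) elk(c=2) plum(c=3)]
  12. access apple: HIT, count now 2. Cache: [elk(c=2) apple(c=2) plum(c=3)]
  13. access dog: MISS, evict elk(c=2). Cache: [dog(c=1) apple(c=2) plum(c=3)]
  14. access ram: MISS, evict dog(c=1). Cache: [ram(c=1) apple(c=2) plum(c=3)]
  15. access bat: MISS, evict ram(c=1). Cache: [bat(c=1) apple(c=2) plum(c=3)]
  16. access elk: MISS, evict bat(c=1). Cache: [elk(c=1) apple(c=2) plum(c=3)]
  17. access apple: HIT, count now 3. Cache: [elk(c=1) plum(c=3) apple(c=3)]
  18. access apple: HIT, count now 4. Cache: [elk(c=1) plum(c=3) apple(c=4)]
  19. access dog: MISS, evict elk(c=1). Cache: [dog(c=1) plum(c=3) apple(c=4)]
  20. access elk: MISS, evict dog(c=1). Cache: [elk(c=1) plum(c=3) apple(c=4)]
  21. access plum: HIT, count now 4. Cache: [elk(c=1) apple(c=4) plum(c=4)]
  22. access apple: HIT, count now 5. Cache: [elk(c=1) plum(c=4) apple(c=5)]
  23. access plum: HIT, count now 5. Cache: [elk(c=1) apple(c=5) plum(c=5)]
  24. access apple: HIT, count now 6. Cache: [elk(c=1) plum(c=5) apple(c=6)]
Total: 10 hits, 14 misses, 11 evictions

Answer: MHMMHMHMMMMHMMMMHHMMHHHH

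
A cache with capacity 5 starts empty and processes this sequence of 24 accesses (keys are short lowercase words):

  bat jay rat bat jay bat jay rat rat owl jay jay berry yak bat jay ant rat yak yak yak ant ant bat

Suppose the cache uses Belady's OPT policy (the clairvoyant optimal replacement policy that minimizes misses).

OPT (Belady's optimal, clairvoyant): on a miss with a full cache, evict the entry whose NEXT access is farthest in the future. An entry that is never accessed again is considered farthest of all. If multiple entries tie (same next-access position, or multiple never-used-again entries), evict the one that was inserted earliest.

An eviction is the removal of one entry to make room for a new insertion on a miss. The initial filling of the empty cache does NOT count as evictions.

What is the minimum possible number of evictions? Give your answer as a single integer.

OPT (Belady) simulation (capacity=5):
  1. access bat: MISS. Cache: [bat]
  2. access jay: MISS. Cache: [bat jay]
  3. access rat: MISS. Cache: [bat jay rat]
  4. access bat: HIT. Next use of bat: step 6. Cache: [bat jay rat]
  5. access jay: HIT. Next use of jay: step 7. Cache: [bat jay rat]
  6. access bat: HIT. Next use of bat: step 15. Cache: [bat jay rat]
  7. access jay: HIT. Next use of jay: step 11. Cache: [bat jay rat]
  8. access rat: HIT. Next use of rat: step 9. Cache: [bat jay rat]
  9. access rat: HIT. Next use of rat: step 18. Cache: [bat jay rat]
  10. access owl: MISS. Cache: [bat jay rat owl]
  11. access jay: HIT. Next use of jay: step 12. Cache: [bat jay rat owl]
  12. access jay: HIT. Next use of jay: step 16. Cache: [bat jay rat owl]
  13. access berry: MISS. Cache: [bat jay rat owl berry]
  14. access yak: MISS, evict owl (next use: never). Cache: [bat jay rat berry yak]
  15. access bat: HIT. Next use of bat: step 24. Cache: [bat jay rat berry yak]
  16. access jay: HIT. Next use of jay: never. Cache: [bat jay rat berry yak]
  17. access ant: MISS, evict jay (next use: never). Cache: [bat rat berry yak ant]
  18. access rat: HIT. Next use of rat: never. Cache: [bat rat berry yak ant]
  19. access yak: HIT. Next use of yak: step 20. Cache: [bat rat berry yak ant]
  20. access yak: HIT. Next use of yak: step 21. Cache: [bat rat berry yak ant]
  21. access yak: HIT. Next use of yak: never. Cache: [bat rat berry yak ant]
  22. access ant: HIT. Next use of ant: step 23. Cache: [bat rat berry yak ant]
  23. access ant: HIT. Next use of ant: never. Cache: [bat rat berry yak ant]
  24. access bat: HIT. Next use of bat: never. Cache: [bat rat berry yak ant]
Total: 17 hits, 7 misses, 2 evictions

Answer: 2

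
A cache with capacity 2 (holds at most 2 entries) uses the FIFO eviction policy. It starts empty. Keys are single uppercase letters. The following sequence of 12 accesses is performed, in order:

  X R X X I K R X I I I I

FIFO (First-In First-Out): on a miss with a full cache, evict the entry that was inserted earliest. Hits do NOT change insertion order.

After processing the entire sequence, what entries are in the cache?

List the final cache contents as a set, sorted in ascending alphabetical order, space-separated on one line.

FIFO simulation (capacity=2):
  1. access X: MISS. Cache (old->new): [X]
  2. access R: MISS. Cache (old->new): [X R]
  3. access X: HIT. Cache (old->new): [X R]
  4. access X: HIT. Cache (old->new): [X R]
  5. access I: MISS, evict X. Cache (old->new): [R I]
  6. access K: MISS, evict R. Cache (old->new): [I K]
  7. access R: MISS, evict I. Cache (old->new): [K R]
  8. access X: MISS, evict K. Cache (old->new): [R X]
  9. access I: MISS, evict R. Cache (old->new): [X I]
  10. access I: HIT. Cache (old->new): [X I]
  11. access I: HIT. Cache (old->new): [X I]
  12. access I: HIT. Cache (old->new): [X I]
Total: 5 hits, 7 misses, 5 evictions

Answer: I X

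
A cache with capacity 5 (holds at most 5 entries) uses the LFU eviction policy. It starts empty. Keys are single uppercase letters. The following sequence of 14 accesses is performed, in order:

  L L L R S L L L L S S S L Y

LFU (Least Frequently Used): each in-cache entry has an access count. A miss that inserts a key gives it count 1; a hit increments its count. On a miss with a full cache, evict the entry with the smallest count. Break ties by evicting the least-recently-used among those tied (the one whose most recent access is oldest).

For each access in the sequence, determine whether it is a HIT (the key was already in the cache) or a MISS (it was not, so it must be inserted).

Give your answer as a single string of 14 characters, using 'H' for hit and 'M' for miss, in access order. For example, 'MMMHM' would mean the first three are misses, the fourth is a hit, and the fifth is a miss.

LFU simulation (capacity=5):
  1. access L: MISS. Cache: [L(c=1)]
  2. access L: HIT, count now 2. Cache: [L(c=2)]
  3. access L: HIT, count now 3. Cache: [L(c=3)]
  4. access R: MISS. Cache: [R(c=1) L(c=3)]
  5. access S: MISS. Cache: [R(c=1) S(c=1) L(c=3)]
  6. access L: HIT, count now 4. Cache: [R(c=1) S(c=1) L(c=4)]
  7. access L: HIT, count now 5. Cache: [R(c=1) S(c=1) L(c=5)]
  8. access L: HIT, count now 6. Cache: [R(c=1) S(c=1) L(c=6)]
  9. access L: HIT, count now 7. Cache: [R(c=1) S(c=1) L(c=7)]
  10. access S: HIT, count now 2. Cache: [R(c=1) S(c=2) L(c=7)]
  11. access S: HIT, count now 3. Cache: [R(c=1) S(c=3) L(c=7)]
  12. access S: HIT, count now 4. Cache: [R(c=1) S(c=4) L(c=7)]
  13. access L: HIT, count now 8. Cache: [R(c=1) S(c=4) L(c=8)]
  14. access Y: MISS. Cache: [R(c=1) Y(c=1) S(c=4) L(c=8)]
Total: 10 hits, 4 misses, 0 evictions

Answer: MHHMMHHHHHHHHM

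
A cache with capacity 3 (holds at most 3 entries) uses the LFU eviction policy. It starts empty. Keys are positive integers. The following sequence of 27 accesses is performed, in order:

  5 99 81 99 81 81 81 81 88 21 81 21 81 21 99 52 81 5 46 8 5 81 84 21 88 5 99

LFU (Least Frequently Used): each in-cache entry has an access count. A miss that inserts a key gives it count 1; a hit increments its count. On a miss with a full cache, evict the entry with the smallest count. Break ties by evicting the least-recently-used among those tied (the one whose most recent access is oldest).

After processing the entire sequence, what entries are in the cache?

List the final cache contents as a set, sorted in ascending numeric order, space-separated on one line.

LFU simulation (capacity=3):
  1. access 5: MISS. Cache: [5(c=1)]
  2. access 99: MISS. Cache: [5(c=1) 99(c=1)]
  3. access 81: MISS. Cache: [5(c=1) 99(c=1) 81(c=1)]
  4. access 99: HIT, count now 2. Cache: [5(c=1) 81(c=1) 99(c=2)]
  5. access 81: HIT, count now 2. Cache: [5(c=1) 99(c=2) 81(c=2)]
  6. access 81: HIT, count now 3. Cache: [5(c=1) 99(c=2) 81(c=3)]
  7. access 81: HIT, count now 4. Cache: [5(c=1) 99(c=2) 81(c=4)]
  8. access 81: HIT, count now 5. Cache: [5(c=1) 99(c=2) 81(c=5)]
  9. access 88: MISS, evict 5(c=1). Cache: [88(c=1) 99(c=2) 81(c=5)]
  10. access 21: MISS, evict 88(c=1). Cache: [21(c=1) 99(c=2) 81(c=5)]
  11. access 81: HIT, count now 6. Cache: [21(c=1) 99(c=2) 81(c=6)]
  12. access 21: HIT, count now 2. Cache: [99(c=2) 21(c=2) 81(c=6)]
  13. access 81: HIT, count now 7. Cache: [99(c=2) 21(c=2) 81(c=7)]
  14. access 21: HIT, count now 3. Cache: [99(c=2) 21(c=3) 81(c=7)]
  15. access 99: HIT, count now 3. Cache: [21(c=3) 99(c=3) 81(c=7)]
  16. access 52: MISS, evict 21(c=3). Cache: [52(c=1) 99(c=3) 81(c=7)]
  17. access 81: HIT, count now 8. Cache: [52(c=1) 99(c=3) 81(c=8)]
  18. access 5: MISS, evict 52(c=1). Cache: [5(c=1) 99(c=3) 81(c=8)]
  19. access 46: MISS, evict 5(c=1). Cache: [46(c=1) 99(c=3) 81(c=8)]
  20. access 8: MISS, evict 46(c=1). Cache: [8(c=1) 99(c=3) 81(c=8)]
  21. access 5: MISS, evict 8(c=1). Cache: [5(c=1) 99(c=3) 81(c=8)]
  22. access 81: HIT, count now 9. Cache: [5(c=1) 99(c=3) 81(c=9)]
  23. access 84: MISS, evict 5(c=1). Cache: [84(c=1) 99(c=3) 81(c=9)]
  24. access 21: MISS, evict 84(c=1). Cache: [21(c=1) 99(c=3) 81(c=9)]
  25. access 88: MISS, evict 21(c=1). Cache: [88(c=1) 99(c=3) 81(c=9)]
  26. access 5: MISS, evict 88(c=1). Cache: [5(c=1) 99(c=3) 81(c=9)]
  27. access 99: HIT, count now 4. Cache: [5(c=1) 99(c=4) 81(c=9)]
Total: 13 hits, 14 misses, 11 evictions

Answer: 5 81 99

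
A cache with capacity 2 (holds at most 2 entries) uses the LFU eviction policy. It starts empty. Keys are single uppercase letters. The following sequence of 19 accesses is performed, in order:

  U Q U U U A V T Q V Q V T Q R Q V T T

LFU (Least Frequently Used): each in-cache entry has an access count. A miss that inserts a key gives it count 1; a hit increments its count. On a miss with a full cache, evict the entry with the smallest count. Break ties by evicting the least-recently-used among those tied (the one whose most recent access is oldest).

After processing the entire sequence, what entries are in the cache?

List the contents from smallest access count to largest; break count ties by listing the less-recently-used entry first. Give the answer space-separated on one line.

LFU simulation (capacity=2):
  1. access U: MISS. Cache: [U(c=1)]
  2. access Q: MISS. Cache: [U(c=1) Q(c=1)]
  3. access U: HIT, count now 2. Cache: [Q(c=1) U(c=2)]
  4. access U: HIT, count now 3. Cache: [Q(c=1) U(c=3)]
  5. access U: HIT, count now 4. Cache: [Q(c=1) U(c=4)]
  6. access A: MISS, evict Q(c=1). Cache: [A(c=1) U(c=4)]
  7. access V: MISS, evict A(c=1). Cache: [V(c=1) U(c=4)]
  8. access T: MISS, evict V(c=1). Cache: [T(c=1) U(c=4)]
  9. access Q: MISS, evict T(c=1). Cache: [Q(c=1) U(c=4)]
  10. access V: MISS, evict Q(c=1). Cache: [V(c=1) U(c=4)]
  11. access Q: MISS, evict V(c=1). Cache: [Q(c=1) U(c=4)]
  12. access V: MISS, evict Q(c=1). Cache: [V(c=1) U(c=4)]
  13. access T: MISS, evict V(c=1). Cache: [T(c=1) U(c=4)]
  14. access Q: MISS, evict T(c=1). Cache: [Q(c=1) U(c=4)]
  15. access R: MISS, evict Q(c=1). Cache: [R(c=1) U(c=4)]
  16. access Q: MISS, evict R(c=1). Cache: [Q(c=1) U(c=4)]
  17. access V: MISS, evict Q(c=1). Cache: [V(c=1) U(c=4)]
  18. access T: MISS, evict V(c=1). Cache: [T(c=1) U(c=4)]
  19. access T: HIT, count now 2. Cache: [T(c=2) U(c=4)]
Total: 4 hits, 15 misses, 13 evictions

Answer: T U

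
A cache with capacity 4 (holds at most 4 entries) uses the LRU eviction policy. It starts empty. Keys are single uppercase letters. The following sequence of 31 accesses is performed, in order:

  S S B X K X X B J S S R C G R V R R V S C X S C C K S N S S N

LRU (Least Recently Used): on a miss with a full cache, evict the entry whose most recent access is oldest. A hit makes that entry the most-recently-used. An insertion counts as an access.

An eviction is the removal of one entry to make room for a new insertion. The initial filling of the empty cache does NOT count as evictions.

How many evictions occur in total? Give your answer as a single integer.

LRU simulation (capacity=4):
  1. access S: MISS. Cache (LRU->MRU): [S]
  2. access S: HIT. Cache (LRU->MRU): [S]
  3. access B: MISS. Cache (LRU->MRU): [S B]
  4. access X: MISS. Cache (LRU->MRU): [S B X]
  5. access K: MISS. Cache (LRU->MRU): [S B X K]
  6. access X: HIT. Cache (LRU->MRU): [S B K X]
  7. access X: HIT. Cache (LRU->MRU): [S B K X]
  8. access B: HIT. Cache (LRU->MRU): [S K X B]
  9. access J: MISS, evict S. Cache (LRU->MRU): [K X B J]
  10. access S: MISS, evict K. Cache (LRU->MRU): [X B J S]
  11. access S: HIT. Cache (LRU->MRU): [X B J S]
  12. access R: MISS, evict X. Cache (LRU->MRU): [B J S R]
  13. access C: MISS, evict B. Cache (LRU->MRU): [J S R C]
  14. access G: MISS, evict J. Cache (LRU->MRU): [S R C G]
  15. access R: HIT. Cache (LRU->MRU): [S C G R]
  16. access V: MISS, evict S. Cache (LRU->MRU): [C G R V]
  17. access R: HIT. Cache (LRU->MRU): [C G V R]
  18. access R: HIT. Cache (LRU->MRU): [C G V R]
  19. access V: HIT. Cache (LRU->MRU): [C G R V]
  20. access S: MISS, evict C. Cache (LRU->MRU): [G R V S]
  21. access C: MISS, evict G. Cache (LRU->MRU): [R V S C]
  22. access X: MISS, evict R. Cache (LRU->MRU): [V S C X]
  23. access S: HIT. Cache (LRU->MRU): [V C X S]
  24. access C: HIT. Cache (LRU->MRU): [V X S C]
  25. access C: HIT. Cache (LRU->MRU): [V X S C]
  26. access K: MISS, evict V. Cache (LRU->MRU): [X S C K]
  27. access S: HIT. Cache (LRU->MRU): [X C K S]
  28. access N: MISS, evict X. Cache (LRU->MRU): [C K S N]
  29. access S: HIT. Cache (LRU->MRU): [C K N S]
  30. access S: HIT. Cache (LRU->MRU): [C K N S]
  31. access N: HIT. Cache (LRU->MRU): [C K S N]
Total: 16 hits, 15 misses, 11 evictions

Answer: 11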